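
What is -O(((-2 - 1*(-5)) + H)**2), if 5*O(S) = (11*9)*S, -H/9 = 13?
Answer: -1286604/5 ≈ -2.5732e+5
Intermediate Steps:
H = -117 (H = -9*13 = -117)
O(S) = 99*S/5 (O(S) = ((11*9)*S)/5 = (99*S)/5 = 99*S/5)
-O(((-2 - 1*(-5)) + H)**2) = -99*((-2 - 1*(-5)) - 117)**2/5 = -99*((-2 + 5) - 117)**2/5 = -99*(3 - 117)**2/5 = -99*(-114)**2/5 = -99*12996/5 = -1*1286604/5 = -1286604/5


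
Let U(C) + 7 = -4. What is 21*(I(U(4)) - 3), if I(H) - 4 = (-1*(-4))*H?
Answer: -903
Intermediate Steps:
U(C) = -11 (U(C) = -7 - 4 = -11)
I(H) = 4 + 4*H (I(H) = 4 + (-1*(-4))*H = 4 + 4*H)
21*(I(U(4)) - 3) = 21*((4 + 4*(-11)) - 3) = 21*((4 - 44) - 3) = 21*(-40 - 3) = 21*(-43) = -903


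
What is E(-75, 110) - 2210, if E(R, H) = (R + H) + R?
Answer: -2250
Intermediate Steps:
E(R, H) = H + 2*R (E(R, H) = (H + R) + R = H + 2*R)
E(-75, 110) - 2210 = (110 + 2*(-75)) - 2210 = (110 - 150) - 2210 = -40 - 2210 = -2250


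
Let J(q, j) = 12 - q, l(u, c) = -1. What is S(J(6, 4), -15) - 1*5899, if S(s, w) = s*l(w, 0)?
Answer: -5905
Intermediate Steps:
S(s, w) = -s (S(s, w) = s*(-1) = -s)
S(J(6, 4), -15) - 1*5899 = -(12 - 1*6) - 1*5899 = -(12 - 6) - 5899 = -1*6 - 5899 = -6 - 5899 = -5905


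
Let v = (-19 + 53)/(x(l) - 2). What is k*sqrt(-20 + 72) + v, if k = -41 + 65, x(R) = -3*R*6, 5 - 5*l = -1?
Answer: -85/59 + 48*sqrt(13) ≈ 171.63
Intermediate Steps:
l = 6/5 (l = 1 - 1/5*(-1) = 1 + 1/5 = 6/5 ≈ 1.2000)
x(R) = -18*R
v = -85/59 (v = (-19 + 53)/(-18*6/5 - 2) = 34/(-108/5 - 2) = 34/(-118/5) = 34*(-5/118) = -85/59 ≈ -1.4407)
k = 24
k*sqrt(-20 + 72) + v = 24*sqrt(-20 + 72) - 85/59 = 24*sqrt(52) - 85/59 = 24*(2*sqrt(13)) - 85/59 = 48*sqrt(13) - 85/59 = -85/59 + 48*sqrt(13)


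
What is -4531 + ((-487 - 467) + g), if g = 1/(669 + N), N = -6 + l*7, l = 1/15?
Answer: -54586705/9952 ≈ -5485.0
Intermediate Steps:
l = 1/15 ≈ 0.066667
N = -83/15 (N = -6 + (1/15)*7 = -6 + 7/15 = -83/15 ≈ -5.5333)
g = 15/9952 (g = 1/(669 - 83/15) = 1/(9952/15) = 15/9952 ≈ 0.0015072)
-4531 + ((-487 - 467) + g) = -4531 + ((-487 - 467) + 15/9952) = -4531 + (-954 + 15/9952) = -4531 - 9494193/9952 = -54586705/9952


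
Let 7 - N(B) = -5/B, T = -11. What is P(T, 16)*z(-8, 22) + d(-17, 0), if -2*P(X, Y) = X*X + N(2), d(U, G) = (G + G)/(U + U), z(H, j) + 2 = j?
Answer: -1305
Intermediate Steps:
z(H, j) = -2 + j
N(B) = 7 + 5/B (N(B) = 7 - (-5)/B = 7 + 5/B)
d(U, G) = G/U (d(U, G) = (2*G)/((2*U)) = (2*G)*(1/(2*U)) = G/U)
P(X, Y) = -19/4 - X²/2 (P(X, Y) = -(X*X + (7 + 5/2))/2 = -(X² + (7 + 5*(½)))/2 = -(X² + (7 + 5/2))/2 = -(X² + 19/2)/2 = -(19/2 + X²)/2 = -19/4 - X²/2)
P(T, 16)*z(-8, 22) + d(-17, 0) = (-19/4 - ½*(-11)²)*(-2 + 22) + 0/(-17) = (-19/4 - ½*121)*20 + 0*(-1/17) = (-19/4 - 121/2)*20 + 0 = -261/4*20 + 0 = -1305 + 0 = -1305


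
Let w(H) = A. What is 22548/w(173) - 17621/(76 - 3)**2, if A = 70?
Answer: 59462411/186515 ≈ 318.81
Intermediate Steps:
w(H) = 70
22548/w(173) - 17621/(76 - 3)**2 = 22548/70 - 17621/(76 - 3)**2 = 22548*(1/70) - 17621/(73**2) = 11274/35 - 17621/5329 = 59462411/186515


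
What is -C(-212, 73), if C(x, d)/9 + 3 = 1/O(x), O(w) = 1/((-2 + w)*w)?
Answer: -408285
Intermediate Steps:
O(w) = 1/(w*(-2 + w))
C(x, d) = -27 + 9*x*(-2 + x) (C(x, d) = -27 + 9/((1/(x*(-2 + x)))) = -27 + 9*(x*(-2 + x)) = -27 + 9*x*(-2 + x))
-C(-212, 73) = -(-27 + 9*(-212)*(-2 - 212)) = -(-27 + 9*(-212)*(-214)) = -(-27 + 408312) = -1*408285 = -408285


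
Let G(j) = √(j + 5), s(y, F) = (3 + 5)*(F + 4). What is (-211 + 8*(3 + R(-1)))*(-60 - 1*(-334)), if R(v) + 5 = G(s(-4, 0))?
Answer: -62198 + 2192*√37 ≈ -48865.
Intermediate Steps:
s(y, F) = 32 + 8*F (s(y, F) = 8*(4 + F) = 32 + 8*F)
G(j) = √(5 + j)
R(v) = -5 + √37 (R(v) = -5 + √(5 + (32 + 8*0)) = -5 + √(5 + (32 + 0)) = -5 + √(5 + 32) = -5 + √37)
(-211 + 8*(3 + R(-1)))*(-60 - 1*(-334)) = (-211 + 8*(3 + (-5 + √37)))*(-60 - 1*(-334)) = (-211 + 8*(-2 + √37))*(-60 + 334) = (-211 + (-16 + 8*√37))*274 = (-227 + 8*√37)*274 = -62198 + 2192*√37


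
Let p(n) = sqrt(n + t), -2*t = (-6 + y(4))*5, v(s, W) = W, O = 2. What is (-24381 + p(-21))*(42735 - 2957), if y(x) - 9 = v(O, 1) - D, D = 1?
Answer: -969827418 + 19889*I*sqrt(114) ≈ -9.6983e+8 + 2.1236e+5*I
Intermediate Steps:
y(x) = 9 (y(x) = 9 + (1 - 1*1) = 9 + (1 - 1) = 9 + 0 = 9)
t = -15/2 (t = -(-6 + 9)*5/2 = -3*5/2 = -1/2*15 = -15/2 ≈ -7.5000)
p(n) = sqrt(-15/2 + n) (p(n) = sqrt(n - 15/2) = sqrt(-15/2 + n))
(-24381 + p(-21))*(42735 - 2957) = (-24381 + sqrt(-30 + 4*(-21))/2)*(42735 - 2957) = (-24381 + sqrt(-30 - 84)/2)*39778 = (-24381 + sqrt(-114)/2)*39778 = (-24381 + (I*sqrt(114))/2)*39778 = (-24381 + I*sqrt(114)/2)*39778 = -969827418 + 19889*I*sqrt(114)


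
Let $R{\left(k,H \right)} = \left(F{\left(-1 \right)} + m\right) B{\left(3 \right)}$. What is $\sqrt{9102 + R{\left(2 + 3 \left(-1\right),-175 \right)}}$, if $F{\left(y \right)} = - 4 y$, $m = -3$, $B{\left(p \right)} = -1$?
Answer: $\sqrt{9101} \approx 95.399$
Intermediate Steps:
$R{\left(k,H \right)} = -1$ ($R{\left(k,H \right)} = \left(\left(-4\right) \left(-1\right) - 3\right) \left(-1\right) = \left(4 - 3\right) \left(-1\right) = 1 \left(-1\right) = -1$)
$\sqrt{9102 + R{\left(2 + 3 \left(-1\right),-175 \right)}} = \sqrt{9102 - 1} = \sqrt{9101}$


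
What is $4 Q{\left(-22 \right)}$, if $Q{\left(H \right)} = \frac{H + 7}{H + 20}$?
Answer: $30$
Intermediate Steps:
$Q{\left(H \right)} = \frac{7 + H}{20 + H}$
$4 Q{\left(-22 \right)} = 4 \frac{7 - 22}{20 - 22} = 4 \frac{1}{-2} \left(-15\right) = 4 \left(\left(- \frac{1}{2}\right) \left(-15\right)\right) = 4 \cdot \frac{15}{2} = 30$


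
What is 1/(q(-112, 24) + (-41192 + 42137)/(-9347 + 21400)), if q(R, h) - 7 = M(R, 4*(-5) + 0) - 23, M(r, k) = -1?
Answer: -12053/203956 ≈ -0.059096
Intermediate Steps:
q(R, h) = -17 (q(R, h) = 7 + (-1 - 23) = 7 - 24 = -17)
1/(q(-112, 24) + (-41192 + 42137)/(-9347 + 21400)) = 1/(-17 + (-41192 + 42137)/(-9347 + 21400)) = 1/(-17 + 945/12053) = 1/(-203956/12053) = -12053/203956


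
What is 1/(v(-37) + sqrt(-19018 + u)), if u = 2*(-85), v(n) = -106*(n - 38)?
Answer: 1325/10536948 - I*sqrt(533)/10536948 ≈ 0.00012575 - 2.191e-6*I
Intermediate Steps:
v(n) = 4028 - 106*n (v(n) = -106*(-38 + n) = 4028 - 106*n)
u = -170
1/(v(-37) + sqrt(-19018 + u)) = 1/((4028 - 106*(-37)) + sqrt(-19018 - 170)) = 1/((4028 + 3922) + sqrt(-19188)) = 1/(7950 + 6*I*sqrt(533))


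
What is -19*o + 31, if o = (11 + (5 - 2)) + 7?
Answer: -368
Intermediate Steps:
o = 21 (o = (11 + 3) + 7 = 14 + 7 = 21)
-19*o + 31 = -19*21 + 31 = -399 + 31 = -368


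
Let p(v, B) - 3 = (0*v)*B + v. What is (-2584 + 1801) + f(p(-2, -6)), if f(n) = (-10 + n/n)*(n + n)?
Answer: -801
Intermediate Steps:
p(v, B) = 3 + v (p(v, B) = 3 + ((0*v)*B + v) = 3 + (0*B + v) = 3 + (0 + v) = 3 + v)
f(n) = -18*n (f(n) = (-10 + 1)*(2*n) = -18*n)
(-2584 + 1801) + f(p(-2, -6)) = (-2584 + 1801) - 18*(3 - 2) = -783 - 18*1 = -783 - 18 = -801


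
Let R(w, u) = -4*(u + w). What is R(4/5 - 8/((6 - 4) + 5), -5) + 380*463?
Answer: 6158648/35 ≈ 1.7596e+5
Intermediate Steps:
R(w, u) = -4*u - 4*w
R(4/5 - 8/((6 - 4) + 5), -5) + 380*463 = (-4*(-5) - 4*(4/5 - 8/((6 - 4) + 5))) + 380*463 = (20 - 4*(4*(⅕) - 8/(2 + 5))) + 175940 = (20 - 4*(⅘ - 8/7)) + 175940 = (20 - 4*(-12/35)) + 175940 = (20 + 48/35) + 175940 = 748/35 + 175940 = 6158648/35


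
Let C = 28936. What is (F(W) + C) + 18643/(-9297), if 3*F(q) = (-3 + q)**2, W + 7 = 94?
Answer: 290865893/9297 ≈ 31286.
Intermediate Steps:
W = 87 (W = -7 + 94 = 87)
F(q) = (-3 + q)**2/3
(F(W) + C) + 18643/(-9297) = ((-3 + 87)**2/3 + 28936) + 18643/(-9297) = ((1/3)*84**2 + 28936) + 18643*(-1/9297) = ((1/3)*7056 + 28936) - 18643/9297 = (2352 + 28936) - 18643/9297 = 31288 - 18643/9297 = 290865893/9297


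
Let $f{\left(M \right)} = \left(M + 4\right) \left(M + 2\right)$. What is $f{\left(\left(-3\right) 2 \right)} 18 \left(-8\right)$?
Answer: $-1152$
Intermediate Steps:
$f{\left(M \right)} = \left(2 + M\right) \left(4 + M\right)$ ($f{\left(M \right)} = \left(4 + M\right) \left(2 + M\right) = \left(2 + M\right) \left(4 + M\right)$)
$f{\left(\left(-3\right) 2 \right)} 18 \left(-8\right) = \left(8 + \left(\left(-3\right) 2\right)^{2} + 6 \left(\left(-3\right) 2\right)\right) 18 \left(-8\right) = \left(8 + \left(-6\right)^{2} + 6 \left(-6\right)\right) 18 \left(-8\right) = \left(8 + 36 - 36\right) 18 \left(-8\right) = 8 \cdot 18 \left(-8\right) = 144 \left(-8\right) = -1152$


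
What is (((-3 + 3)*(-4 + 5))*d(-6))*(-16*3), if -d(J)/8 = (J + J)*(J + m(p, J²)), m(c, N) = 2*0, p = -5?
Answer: 0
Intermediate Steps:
m(c, N) = 0
d(J) = -16*J² (d(J) = -8*(J + J)*(J + 0) = -8*2*J*J = -16*J²)
(((-3 + 3)*(-4 + 5))*d(-6))*(-16*3) = (((-3 + 3)*(-4 + 5))*(-16*(-6)²))*(-16*3) = ((0*1)*(-16*36))*(-48) = (0*(-576))*(-48) = 0*(-48) = 0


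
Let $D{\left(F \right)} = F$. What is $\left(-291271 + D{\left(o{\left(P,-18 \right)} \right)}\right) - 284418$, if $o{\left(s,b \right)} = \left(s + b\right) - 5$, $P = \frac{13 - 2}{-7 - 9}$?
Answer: $- \frac{9211403}{16} \approx -5.7571 \cdot 10^{5}$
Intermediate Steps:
$P = - \frac{11}{16}$ ($P = \frac{11}{-16} = 11 \left(- \frac{1}{16}\right) = - \frac{11}{16} \approx -0.6875$)
$o{\left(s,b \right)} = -5 + b + s$ ($o{\left(s,b \right)} = \left(b + s\right) - 5 = -5 + b + s$)
$\left(-291271 + D{\left(o{\left(P,-18 \right)} \right)}\right) - 284418 = \left(-291271 - \frac{379}{16}\right) - 284418 = - \frac{4660715}{16} - 284418 = - \frac{9211403}{16}$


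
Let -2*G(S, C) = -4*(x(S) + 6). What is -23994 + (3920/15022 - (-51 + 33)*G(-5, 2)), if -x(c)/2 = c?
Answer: -25127234/1073 ≈ -23418.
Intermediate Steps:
x(c) = -2*c
G(S, C) = 12 - 4*S (G(S, C) = -(-2)*(-2*S + 6) = -(-2)*(6 - 2*S) = -(-24 + 8*S)/2 = 12 - 4*S)
-23994 + (3920/15022 - (-51 + 33)*G(-5, 2)) = -23994 + (3920/15022 - (-51 + 33)*(12 - 4*(-5))) = -23994 + (3920*(1/15022) - (-18)*(12 + 20)) = -23994 + (280/1073 - (-18)*32) = -23994 + (280/1073 - 1*(-576)) = -23994 + (280/1073 + 576) = -23994 + 618328/1073 = -25127234/1073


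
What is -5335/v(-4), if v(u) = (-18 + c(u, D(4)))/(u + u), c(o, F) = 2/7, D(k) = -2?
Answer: -74690/31 ≈ -2409.4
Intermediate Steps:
c(o, F) = 2/7 (c(o, F) = 2*(⅐) = 2/7)
v(u) = -62/(7*u) (v(u) = (-18 + 2/7)/(u + u) = -124*1/(2*u)/7 = -62/(7*u))
-5335/v(-4) = -5335/((-62/7/(-4))) = -5335/((-62/7*(-¼))) = -5335/31/14 = -5335*14/31 = -74690/31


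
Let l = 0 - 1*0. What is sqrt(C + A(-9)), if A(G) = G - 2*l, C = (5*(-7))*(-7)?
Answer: 2*sqrt(59) ≈ 15.362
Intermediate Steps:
C = 245 (C = -35*(-7) = 245)
l = 0 (l = 0 + 0 = 0)
A(G) = G (A(G) = G - 2*0 = G + 0 = G)
sqrt(C + A(-9)) = sqrt(245 - 9) = sqrt(236) = 2*sqrt(59)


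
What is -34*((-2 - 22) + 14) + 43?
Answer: 383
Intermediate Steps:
-34*((-2 - 22) + 14) + 43 = -34*(-24 + 14) + 43 = -34*(-10) + 43 = 340 + 43 = 383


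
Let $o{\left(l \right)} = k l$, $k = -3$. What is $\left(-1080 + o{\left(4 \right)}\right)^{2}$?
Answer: $1192464$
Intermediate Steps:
$o{\left(l \right)} = - 3 l$
$\left(-1080 + o{\left(4 \right)}\right)^{2} = \left(-1080 - 12\right)^{2} = \left(-1092\right)^{2} = 1192464$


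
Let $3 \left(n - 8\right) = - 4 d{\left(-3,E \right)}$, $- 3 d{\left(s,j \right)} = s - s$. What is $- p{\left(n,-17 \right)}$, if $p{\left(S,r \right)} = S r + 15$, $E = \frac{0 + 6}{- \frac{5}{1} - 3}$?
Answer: $121$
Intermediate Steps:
$E = - \frac{3}{4}$ ($E = \frac{6}{\left(-5\right) 1 - 3} = \frac{6}{-5 - 3} = \frac{6}{-8} = 6 \left(- \frac{1}{8}\right) = - \frac{3}{4} \approx -0.75$)
$d{\left(s,j \right)} = 0$ ($d{\left(s,j \right)} = - \frac{s - s}{3} = \left(- \frac{1}{3}\right) 0 = 0$)
$n = 8$ ($n = 8 + \frac{\left(-4\right) 0}{3} = 8 + \frac{1}{3} \cdot 0 = 8 + 0 = 8$)
$p{\left(S,r \right)} = 15 + S r$
$- p{\left(n,-17 \right)} = - (15 + 8 \left(-17\right)) = - (15 - 136) = \left(-1\right) \left(-121\right) = 121$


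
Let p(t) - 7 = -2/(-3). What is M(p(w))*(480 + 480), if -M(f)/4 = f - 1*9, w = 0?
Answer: 5120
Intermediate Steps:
p(t) = 23/3 (p(t) = 7 - 2/(-3) = 7 - 2*(-⅓) = 7 + ⅔ = 23/3)
M(f) = 36 - 4*f (M(f) = -4*(f - 1*9) = -4*(f - 9) = -4*(-9 + f) = 36 - 4*f)
M(p(w))*(480 + 480) = (36 - 4*23/3)*(480 + 480) = (36 - 92/3)*960 = (16/3)*960 = 5120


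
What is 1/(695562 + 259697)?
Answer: 1/955259 ≈ 1.0468e-6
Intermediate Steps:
1/(695562 + 259697) = 1/955259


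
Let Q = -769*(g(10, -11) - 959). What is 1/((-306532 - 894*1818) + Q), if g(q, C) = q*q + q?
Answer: -1/1278943 ≈ -7.8190e-7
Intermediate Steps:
g(q, C) = q + q² (g(q, C) = q² + q = q + q²)
Q = 652881 (Q = -769*(10*(1 + 10) - 959) = -769*(10*11 - 959) = -769*(110 - 959) = -769*(-849) = 652881)
1/((-306532 - 894*1818) + Q) = 1/((-306532 - 894*1818) + 652881) = 1/((-306532 - 1*1625292) + 652881) = 1/((-306532 - 1625292) + 652881) = 1/(-1931824 + 652881) = 1/(-1278943) = -1/1278943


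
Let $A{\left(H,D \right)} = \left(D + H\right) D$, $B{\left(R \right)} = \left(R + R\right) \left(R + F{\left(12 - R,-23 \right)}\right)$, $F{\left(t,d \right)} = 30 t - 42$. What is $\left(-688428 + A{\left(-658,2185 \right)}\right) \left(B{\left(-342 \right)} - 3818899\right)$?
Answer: $-28652940265641$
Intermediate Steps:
$F{\left(t,d \right)} = -42 + 30 t$
$B{\left(R \right)} = 2 R \left(318 - 29 R\right)$ ($B{\left(R \right)} = \left(R + R\right) \left(R + \left(-42 + 30 \left(12 - R\right)\right)\right) = 2 R \left(R - \left(-318 + 30 R\right)\right) = 2 R \left(318 - 29 R\right)$)
$A{\left(H,D \right)} = D \left(D + H\right)$
$\left(-688428 + A{\left(-658,2185 \right)}\right) \left(B{\left(-342 \right)} - 3818899\right) = \left(-688428 + 2185 \left(2185 - 658\right)\right) \left(2 \left(-342\right) \left(318 - -9918\right) - 3818899\right) = \left(-688428 + 2185 \cdot 1527\right) \left(2 \left(-342\right) \left(318 + 9918\right) - 3818899\right) = \left(-688428 + 3336495\right) \left(2 \left(-342\right) 10236 - 3818899\right) = 2648067 \left(-7001424 - 3818899\right) = 2648067 \left(-10820323\right) = -28652940265641$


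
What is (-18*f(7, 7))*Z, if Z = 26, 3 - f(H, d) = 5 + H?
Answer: 4212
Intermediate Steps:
f(H, d) = -2 - H (f(H, d) = 3 - (5 + H) = 3 + (-5 - H) = -2 - H)
(-18*f(7, 7))*Z = -18*(-2 - 1*7)*26 = -18*(-2 - 7)*26 = -18*(-9)*26 = 162*26 = 4212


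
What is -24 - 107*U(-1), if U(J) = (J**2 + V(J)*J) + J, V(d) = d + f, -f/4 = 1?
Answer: -559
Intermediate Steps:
f = -4 (f = -4*1 = -4)
V(d) = -4 + d (V(d) = d - 4 = -4 + d)
U(J) = J + J**2 + J*(-4 + J) (U(J) = (J**2 + (-4 + J)*J) + J = (J**2 + J*(-4 + J)) + J = J + J**2 + J*(-4 + J))
-24 - 107*U(-1) = -24 - (-107)*(-3 + 2*(-1)) = -24 - (-107)*(-3 - 2) = -24 - (-107)*(-5) = -24 - 107*5 = -24 - 535 = -559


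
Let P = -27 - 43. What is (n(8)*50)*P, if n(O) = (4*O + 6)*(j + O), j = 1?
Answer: -1197000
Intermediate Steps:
P = -70
n(O) = (1 + O)*(6 + 4*O) (n(O) = (4*O + 6)*(1 + O) = (6 + 4*O)*(1 + O) = (1 + O)*(6 + 4*O))
(n(8)*50)*P = ((6 + 4*8² + 10*8)*50)*(-70) = ((6 + 4*64 + 80)*50)*(-70) = ((6 + 256 + 80)*50)*(-70) = (342*50)*(-70) = 17100*(-70) = -1197000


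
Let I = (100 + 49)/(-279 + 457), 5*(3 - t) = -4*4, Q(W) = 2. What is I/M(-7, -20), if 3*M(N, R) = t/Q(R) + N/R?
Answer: 1490/2047 ≈ 0.72789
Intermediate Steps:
t = 31/5 (t = 3 - (-4)*4/5 = 3 - ⅕*(-16) = 3 + 16/5 = 31/5 ≈ 6.2000)
M(N, R) = 31/30 + N/(3*R) (M(N, R) = ((31/5)/2 + N/R)/3 = ((31/5)*(½) + N/R)/3 = (31/10 + N/R)/3 = 31/30 + N/(3*R))
I = 149/178 ≈ 0.83708
I/M(-7, -20) = 149/(178*(31/30 + (⅓)*(-7)/(-20))) = 149/(178*(31/30 + (⅓)*(-7)*(-1/20))) = 149/(178*(31/30 + 7/60)) = 149/(178*(23/20)) = (149/178)*(20/23) = 1490/2047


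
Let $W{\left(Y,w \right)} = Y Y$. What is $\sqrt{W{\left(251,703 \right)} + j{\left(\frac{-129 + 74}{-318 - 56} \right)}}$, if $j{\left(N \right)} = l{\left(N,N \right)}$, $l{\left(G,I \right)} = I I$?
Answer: $\frac{\sqrt{72829181}}{34} \approx 251.0$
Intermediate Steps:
$l{\left(G,I \right)} = I^{2}$
$j{\left(N \right)} = N^{2}$
$W{\left(Y,w \right)} = Y^{2}$
$\sqrt{W{\left(251,703 \right)} + j{\left(\frac{-129 + 74}{-318 - 56} \right)}} = \sqrt{251^{2} + \left(\frac{-129 + 74}{-318 - 56}\right)^{2}} = \sqrt{63001 + \left(- \frac{55}{-374}\right)^{2}} = \sqrt{63001 + \left(\left(-55\right) \left(- \frac{1}{374}\right)\right)^{2}} = \sqrt{63001 + \left(\frac{5}{34}\right)^{2}} = \sqrt{63001 + \frac{25}{1156}} = \sqrt{\frac{72829181}{1156}} = \frac{\sqrt{72829181}}{34}$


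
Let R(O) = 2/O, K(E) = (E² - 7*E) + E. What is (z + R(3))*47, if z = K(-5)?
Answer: 7849/3 ≈ 2616.3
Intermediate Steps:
K(E) = E² - 6*E
z = 55 (z = -5*(-6 - 5) = -5*(-11) = 55)
(z + R(3))*47 = (55 + 2/3)*47 = (55 + 2*(⅓))*47 = (55 + ⅔)*47 = (167/3)*47 = 7849/3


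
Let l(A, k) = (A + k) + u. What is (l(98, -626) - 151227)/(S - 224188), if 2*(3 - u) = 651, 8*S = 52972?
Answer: 304155/435133 ≈ 0.69899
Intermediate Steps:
S = 13243/2 (S = (⅛)*52972 = 13243/2 ≈ 6621.5)
u = -645/2 (u = 3 - ½*651 = 3 - 651/2 = -645/2 ≈ -322.50)
l(A, k) = -645/2 + A + k (l(A, k) = (A + k) - 645/2 = -645/2 + A + k)
(l(98, -626) - 151227)/(S - 224188) = ((-645/2 + 98 - 626) - 151227)/(13243/2 - 224188) = (-1701/2 - 151227)/(-435133/2) = -304155/2*(-2/435133) = 304155/435133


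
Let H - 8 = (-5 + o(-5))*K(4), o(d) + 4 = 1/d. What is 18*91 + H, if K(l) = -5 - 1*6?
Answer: 8736/5 ≈ 1747.2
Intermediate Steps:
K(l) = -11 (K(l) = -5 - 6 = -11)
o(d) = -4 + 1/d
H = 546/5 (H = 8 + (-5 + (-4 + 1/(-5)))*(-11) = 8 + (-5 + (-4 - 1/5))*(-11) = 8 + (-5 - 21/5)*(-11) = 8 - 46/5*(-11) = 8 + 506/5 = 546/5 ≈ 109.20)
18*91 + H = 18*91 + 546/5 = 1638 + 546/5 = 8736/5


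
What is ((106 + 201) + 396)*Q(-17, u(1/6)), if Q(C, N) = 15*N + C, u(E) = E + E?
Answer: -8436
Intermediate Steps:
u(E) = 2*E
Q(C, N) = C + 15*N
((106 + 201) + 396)*Q(-17, u(1/6)) = ((106 + 201) + 396)*(-17 + 15*(2*(1/6))) = (307 + 396)*(-17 + 15*(2*(1*(1/6)))) = 703*(-17 + 15*(2*(1/6))) = 703*(-17 + 15*(1/3)) = 703*(-17 + 5) = 703*(-12) = -8436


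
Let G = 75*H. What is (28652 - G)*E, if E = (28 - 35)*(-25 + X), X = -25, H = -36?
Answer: 10973200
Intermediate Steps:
G = -2700 (G = 75*(-36) = -2700)
E = 350 (E = (28 - 35)*(-25 - 25) = -7*(-50) = 350)
(28652 - G)*E = (28652 - 1*(-2700))*350 = (28652 + 2700)*350 = 31352*350 = 10973200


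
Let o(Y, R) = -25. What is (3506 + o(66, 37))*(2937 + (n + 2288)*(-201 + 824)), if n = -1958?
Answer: 725882487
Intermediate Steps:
(3506 + o(66, 37))*(2937 + (n + 2288)*(-201 + 824)) = (3506 - 25)*(2937 + (-1958 + 2288)*(-201 + 824)) = 3481*(2937 + 330*623) = 3481*(2937 + 205590) = 3481*208527 = 725882487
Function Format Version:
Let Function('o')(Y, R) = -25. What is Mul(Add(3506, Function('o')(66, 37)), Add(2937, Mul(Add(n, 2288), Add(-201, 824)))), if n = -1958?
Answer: 725882487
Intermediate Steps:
Mul(Add(3506, Function('o')(66, 37)), Add(2937, Mul(Add(n, 2288), Add(-201, 824)))) = Mul(Add(3506, -25), Add(2937, Mul(Add(-1958, 2288), Add(-201, 824)))) = Mul(3481, Add(2937, Mul(330, 623))) = Mul(3481, Add(2937, 205590)) = Mul(3481, 208527) = 725882487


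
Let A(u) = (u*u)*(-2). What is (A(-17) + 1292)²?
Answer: 509796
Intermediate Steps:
A(u) = -2*u² (A(u) = u²*(-2) = -2*u²)
(A(-17) + 1292)² = (-2*(-17)² + 1292)² = (-2*289 + 1292)² = (-578 + 1292)² = 714² = 509796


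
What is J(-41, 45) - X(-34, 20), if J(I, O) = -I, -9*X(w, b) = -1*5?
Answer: 364/9 ≈ 40.444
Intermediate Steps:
X(w, b) = 5/9 (X(w, b) = -(-1)*5/9 = -⅑*(-5) = 5/9)
J(-41, 45) - X(-34, 20) = -1*(-41) - 1*5/9 = 41 - 5/9 = 364/9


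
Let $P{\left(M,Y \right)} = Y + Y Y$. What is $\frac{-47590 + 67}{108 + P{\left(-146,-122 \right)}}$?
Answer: $- \frac{47523}{14870} \approx -3.1959$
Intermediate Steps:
$P{\left(M,Y \right)} = Y + Y^{2}$
$\frac{-47590 + 67}{108 + P{\left(-146,-122 \right)}} = \frac{-47590 + 67}{108 - 122 \left(1 - 122\right)} = - \frac{47523}{108 - -14762} = - \frac{47523}{108 + 14762} = - \frac{47523}{14870}$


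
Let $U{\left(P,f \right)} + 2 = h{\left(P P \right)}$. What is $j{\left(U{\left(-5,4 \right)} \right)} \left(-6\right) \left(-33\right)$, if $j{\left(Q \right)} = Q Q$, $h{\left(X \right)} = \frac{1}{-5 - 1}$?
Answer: $\frac{1859}{2} \approx 929.5$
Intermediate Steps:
$h{\left(X \right)} = - \frac{1}{6}$ ($h{\left(X \right)} = \frac{1}{-6} = - \frac{1}{6}$)
$U{\left(P,f \right)} = - \frac{13}{6}$ ($U{\left(P,f \right)} = -2 - \frac{1}{6} = - \frac{13}{6}$)
$j{\left(Q \right)} = Q^{2}$
$j{\left(U{\left(-5,4 \right)} \right)} \left(-6\right) \left(-33\right) = \left(- \frac{13}{6}\right)^{2} \left(-6\right) \left(-33\right) = \frac{169}{36} \left(-6\right) \left(-33\right) = \left(- \frac{169}{6}\right) \left(-33\right) = \frac{1859}{2}$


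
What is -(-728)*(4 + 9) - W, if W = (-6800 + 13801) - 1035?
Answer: 3498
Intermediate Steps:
W = 5966 (W = 7001 - 1035 = 5966)
-(-728)*(4 + 9) - W = -(-728)*(4 + 9) - 1*5966 = -(-728)*13 - 5966 = -91*(-104) - 5966 = 9464 - 5966 = 3498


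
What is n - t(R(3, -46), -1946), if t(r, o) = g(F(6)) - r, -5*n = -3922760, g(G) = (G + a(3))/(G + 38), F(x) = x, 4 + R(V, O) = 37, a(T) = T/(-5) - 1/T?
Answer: 129456506/165 ≈ 7.8459e+5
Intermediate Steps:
a(T) = -1/T - T/5 (a(T) = T*(-1/5) - 1/T = -T/5 - 1/T = -1/T - T/5)
R(V, O) = 33 (R(V, O) = -4 + 37 = 33)
g(G) = (-14/15 + G)/(38 + G) (g(G) = (G + (-1/3 - 1/5*3))/(G + 38) = (G + (-1*1/3 - 3/5))/(38 + G) = (G + (-1/3 - 3/5))/(38 + G) = (G - 14/15)/(38 + G) = (-14/15 + G)/(38 + G))
n = 784552 (n = -1/5*(-3922760) = 784552)
t(r, o) = 19/165 - r (t(r, o) = (-14/15 + 6)/(38 + 6) - r = (76/15)/44 - r = (1/44)*(76/15) - r = 19/165 - r)
n - t(R(3, -46), -1946) = 784552 - (19/165 - 1*33) = 784552 - (19/165 - 33) = 784552 - 1*(-5426/165) = 784552 + 5426/165 = 129456506/165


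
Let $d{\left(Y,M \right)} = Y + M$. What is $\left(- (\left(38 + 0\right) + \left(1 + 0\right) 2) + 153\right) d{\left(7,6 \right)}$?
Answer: $1469$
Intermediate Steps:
$d{\left(Y,M \right)} = M + Y$
$\left(- (\left(38 + 0\right) + \left(1 + 0\right) 2) + 153\right) d{\left(7,6 \right)} = \left(- (\left(38 + 0\right) + \left(1 + 0\right) 2) + 153\right) \left(6 + 7\right) = \left(- (38 + 1 \cdot 2) + 153\right) 13 = \left(- (38 + 2) + 153\right) 13 = \left(\left(-1\right) 40 + 153\right) 13 = \left(-40 + 153\right) 13 = 113 \cdot 13 = 1469$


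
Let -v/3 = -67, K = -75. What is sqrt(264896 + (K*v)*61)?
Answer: I*sqrt(654679) ≈ 809.12*I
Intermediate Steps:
v = 201 (v = -3*(-67) = 201)
sqrt(264896 + (K*v)*61) = sqrt(264896 - 75*201*61) = sqrt(264896 - 15075*61) = sqrt(264896 - 919575) = sqrt(-654679) = I*sqrt(654679)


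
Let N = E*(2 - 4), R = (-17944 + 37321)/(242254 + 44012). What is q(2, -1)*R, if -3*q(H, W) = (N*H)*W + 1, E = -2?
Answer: 15071/95422 ≈ 0.15794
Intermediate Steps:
R = 6459/95422 (R = 19377/286266 = 19377*(1/286266) = 6459/95422 ≈ 0.067689)
N = 4 (N = -2*(2 - 4) = -2*(-2) = 4)
q(H, W) = -⅓ - 4*H*W/3 (q(H, W) = -((4*H)*W + 1)/3 = -(4*H*W + 1)/3 = -(1 + 4*H*W)/3 = -⅓ - 4*H*W/3)
q(2, -1)*R = (-⅓ - 4/3*2*(-1))*(6459/95422) = (-⅓ + 8/3)*(6459/95422) = (7/3)*(6459/95422) = 15071/95422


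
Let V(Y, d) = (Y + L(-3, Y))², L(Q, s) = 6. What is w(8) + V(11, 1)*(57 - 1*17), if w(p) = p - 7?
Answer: 11561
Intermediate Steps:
w(p) = -7 + p
V(Y, d) = (6 + Y)² (V(Y, d) = (Y + 6)² = (6 + Y)²)
w(8) + V(11, 1)*(57 - 1*17) = (-7 + 8) + (6 + 11)²*(57 - 1*17) = 1 + 17²*(57 - 17) = 1 + 289*40 = 1 + 11560 = 11561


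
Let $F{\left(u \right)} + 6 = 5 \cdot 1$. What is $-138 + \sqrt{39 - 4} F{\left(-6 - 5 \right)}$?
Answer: $-138 - \sqrt{35} \approx -143.92$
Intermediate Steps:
$F{\left(u \right)} = -1$ ($F{\left(u \right)} = -6 + 5 \cdot 1 = -6 + 5 = -1$)
$-138 + \sqrt{39 - 4} F{\left(-6 - 5 \right)} = -138 + \sqrt{39 - 4} \left(-1\right) = -138 + \sqrt{35} \left(-1\right) = -138 - \sqrt{35}$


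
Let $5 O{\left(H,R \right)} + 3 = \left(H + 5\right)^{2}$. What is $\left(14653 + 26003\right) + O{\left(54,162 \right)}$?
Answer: $\frac{206758}{5} \approx 41352.0$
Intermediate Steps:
$O{\left(H,R \right)} = - \frac{3}{5} + \frac{\left(5 + H\right)^{2}}{5}$ ($O{\left(H,R \right)} = - \frac{3}{5} + \frac{\left(H + 5\right)^{2}}{5} = - \frac{3}{5} + \frac{\left(5 + H\right)^{2}}{5}$)
$\left(14653 + 26003\right) + O{\left(54,162 \right)} = \left(14653 + 26003\right) - \left(\frac{3}{5} - \frac{\left(5 + 54\right)^{2}}{5}\right) = 40656 - \left(\frac{3}{5} - \frac{59^{2}}{5}\right) = 40656 + \left(- \frac{3}{5} + \frac{1}{5} \cdot 3481\right) = 40656 + \left(- \frac{3}{5} + \frac{3481}{5}\right) = 40656 + \frac{3478}{5} = \frac{206758}{5}$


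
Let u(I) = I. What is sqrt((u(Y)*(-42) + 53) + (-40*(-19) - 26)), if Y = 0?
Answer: sqrt(787) ≈ 28.054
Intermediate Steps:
sqrt((u(Y)*(-42) + 53) + (-40*(-19) - 26)) = sqrt((0*(-42) + 53) + (-40*(-19) - 26)) = sqrt((0 + 53) + (760 - 26)) = sqrt(53 + 734) = sqrt(787)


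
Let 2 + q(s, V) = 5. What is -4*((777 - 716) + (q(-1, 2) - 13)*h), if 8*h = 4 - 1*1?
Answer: -229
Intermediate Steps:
q(s, V) = 3 (q(s, V) = -2 + 5 = 3)
h = 3/8 (h = (4 - 1*1)/8 = (4 - 1)/8 = (1/8)*3 = 3/8 ≈ 0.37500)
-4*((777 - 716) + (q(-1, 2) - 13)*h) = -4*((777 - 716) + (3 - 13)*(3/8)) = -4*(61 - 10*3/8) = -4*(61 - 15/4) = -4*229/4 = -229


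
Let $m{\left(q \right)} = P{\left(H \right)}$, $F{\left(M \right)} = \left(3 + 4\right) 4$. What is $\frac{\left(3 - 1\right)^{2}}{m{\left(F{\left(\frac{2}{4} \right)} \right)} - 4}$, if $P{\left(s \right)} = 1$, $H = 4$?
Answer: $- \frac{4}{3} \approx -1.3333$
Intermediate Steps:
$F{\left(M \right)} = 28$ ($F{\left(M \right)} = 7 \cdot 4 = 28$)
$m{\left(q \right)} = 1$
$\frac{\left(3 - 1\right)^{2}}{m{\left(F{\left(\frac{2}{4} \right)} \right)} - 4} = \frac{\left(3 - 1\right)^{2}}{1 - 4} = \frac{2^{2}}{-3} = \left(- \frac{1}{3}\right) 4 = - \frac{4}{3}$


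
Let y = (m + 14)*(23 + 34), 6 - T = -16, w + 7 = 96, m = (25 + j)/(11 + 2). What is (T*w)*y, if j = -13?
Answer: 21651564/13 ≈ 1.6655e+6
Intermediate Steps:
m = 12/13 (m = (25 - 13)/(11 + 2) = 12/13 ≈ 0.92308)
w = 89 (w = -7 + 96 = 89)
T = 22 (T = 6 - 1*(-16) = 6 + 16 = 22)
y = 11058/13 (y = (12/13 + 14)*(23 + 34) = (194/13)*57 = 11058/13 ≈ 850.62)
(T*w)*y = (22*89)*(11058/13) = 1958*(11058/13) = 21651564/13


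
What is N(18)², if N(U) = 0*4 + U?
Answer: 324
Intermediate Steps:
N(U) = U (N(U) = 0 + U = U)
N(18)² = 18² = 324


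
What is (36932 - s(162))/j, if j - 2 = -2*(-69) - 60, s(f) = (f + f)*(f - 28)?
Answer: -1621/20 ≈ -81.050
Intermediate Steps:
s(f) = 2*f*(-28 + f) (s(f) = (2*f)*(-28 + f) = 2*f*(-28 + f))
j = 80 (j = 2 + (-2*(-69) - 60) = 2 + (138 - 60) = 2 + 78 = 80)
(36932 - s(162))/j = (36932 - 2*162*(-28 + 162))/80 = (36932 - 2*162*134)*(1/80) = (36932 - 1*43416)*(1/80) = (36932 - 43416)*(1/80) = -6484*1/80 = -1621/20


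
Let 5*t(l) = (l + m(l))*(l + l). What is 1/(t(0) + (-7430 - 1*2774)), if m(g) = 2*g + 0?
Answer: -1/10204 ≈ -9.8001e-5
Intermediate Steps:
m(g) = 2*g
t(l) = 6*l²/5 (t(l) = ((l + 2*l)*(l + l))/5 = ((3*l)*(2*l))/5 = (6*l²)/5 = 6*l²/5)
1/(t(0) + (-7430 - 1*2774)) = 1/((6/5)*0² + (-7430 - 1*2774)) = 1/((6/5)*0 + (-7430 - 2774)) = 1/(0 - 10204) = 1/(-10204) = -1/10204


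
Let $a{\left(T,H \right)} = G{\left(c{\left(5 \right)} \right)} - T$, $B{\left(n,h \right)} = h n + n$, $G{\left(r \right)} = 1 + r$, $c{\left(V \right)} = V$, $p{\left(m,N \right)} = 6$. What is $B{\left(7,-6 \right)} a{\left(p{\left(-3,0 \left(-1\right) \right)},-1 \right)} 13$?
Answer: $0$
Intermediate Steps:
$B{\left(n,h \right)} = n + h n$
$a{\left(T,H \right)} = 6 - T$ ($a{\left(T,H \right)} = \left(1 + 5\right) - T = 6 - T$)
$B{\left(7,-6 \right)} a{\left(p{\left(-3,0 \left(-1\right) \right)},-1 \right)} 13 = 7 \left(1 - 6\right) \left(6 - 6\right) 13 = 7 \left(-5\right) \left(6 - 6\right) 13 = \left(-35\right) 0 \cdot 13 = 0 \cdot 13 = 0$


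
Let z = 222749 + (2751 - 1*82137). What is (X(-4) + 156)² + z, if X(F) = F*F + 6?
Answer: 175047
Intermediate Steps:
X(F) = 6 + F² (X(F) = F² + 6 = 6 + F²)
z = 143363 (z = 222749 + (2751 - 82137) = 222749 - 79386 = 143363)
(X(-4) + 156)² + z = ((6 + (-4)²) + 156)² + 143363 = ((6 + 16) + 156)² + 143363 = (22 + 156)² + 143363 = 178² + 143363 = 31684 + 143363 = 175047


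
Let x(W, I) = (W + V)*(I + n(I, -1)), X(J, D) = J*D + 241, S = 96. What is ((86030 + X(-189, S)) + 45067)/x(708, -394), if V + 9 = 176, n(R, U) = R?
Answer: -56597/344750 ≈ -0.16417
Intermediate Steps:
V = 167 (V = -9 + 176 = 167)
X(J, D) = 241 + D*J (X(J, D) = D*J + 241 = 241 + D*J)
x(W, I) = 2*I*(167 + W) (x(W, I) = (W + 167)*(I + I) = (167 + W)*(2*I) = 2*I*(167 + W))
((86030 + X(-189, S)) + 45067)/x(708, -394) = ((86030 + (241 + 96*(-189))) + 45067)/((2*(-394)*(167 + 708))) = ((86030 + (241 - 18144)) + 45067)/((2*(-394)*875)) = ((86030 - 17903) + 45067)/(-689500) = (68127 + 45067)*(-1/689500) = 113194*(-1/689500) = -56597/344750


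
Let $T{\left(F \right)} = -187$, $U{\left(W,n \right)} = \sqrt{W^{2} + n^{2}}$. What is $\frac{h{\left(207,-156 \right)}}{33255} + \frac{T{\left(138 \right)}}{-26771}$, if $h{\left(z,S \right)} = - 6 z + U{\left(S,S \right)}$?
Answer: $- \frac{3003433}{98918845} + \frac{52 \sqrt{2}}{11085} \approx -0.023728$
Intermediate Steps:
$h{\left(z,S \right)} = - 6 z + \sqrt{2} \sqrt{S^{2}}$ ($h{\left(z,S \right)} = - 6 z + \sqrt{S^{2} + S^{2}} = - 6 z + \sqrt{2 S^{2}} = - 6 z + \sqrt{2} \sqrt{S^{2}}$)
$\frac{h{\left(207,-156 \right)}}{33255} + \frac{T{\left(138 \right)}}{-26771} = \frac{\left(-6\right) 207 + \sqrt{2} \sqrt{\left(-156\right)^{2}}}{33255} - \frac{187}{-26771} = \left(-1242 + \sqrt{2} \sqrt{24336}\right) \frac{1}{33255} - - \frac{187}{26771} = \left(-1242 + \sqrt{2} \cdot 156\right) \frac{1}{33255} + \frac{187}{26771} = \left(-1242 + 156 \sqrt{2}\right) \frac{1}{33255} + \frac{187}{26771} = \left(- \frac{138}{3695} + \frac{52 \sqrt{2}}{11085}\right) + \frac{187}{26771} = - \frac{3003433}{98918845} + \frac{52 \sqrt{2}}{11085}$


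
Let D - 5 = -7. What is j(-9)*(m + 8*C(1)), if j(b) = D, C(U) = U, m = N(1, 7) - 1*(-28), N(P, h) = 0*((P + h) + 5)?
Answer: -72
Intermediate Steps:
N(P, h) = 0 (N(P, h) = 0*(5 + P + h) = 0)
m = 28 (m = 0 - 1*(-28) = 0 + 28 = 28)
D = -2 (D = 5 - 7 = -2)
j(b) = -2
j(-9)*(m + 8*C(1)) = -2*(28 + 8*1) = -2*(28 + 8) = -2*36 = -72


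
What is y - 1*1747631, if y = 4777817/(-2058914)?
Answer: -327111519141/187174 ≈ -1.7476e+6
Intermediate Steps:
y = -434347/187174 (y = 4777817*(-1/2058914) = -434347/187174 ≈ -2.3206)
y - 1*1747631 = -434347/187174 - 1*1747631 = -434347/187174 - 1747631 = -327111519141/187174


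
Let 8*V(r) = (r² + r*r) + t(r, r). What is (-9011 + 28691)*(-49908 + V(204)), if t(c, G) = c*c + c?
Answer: -674561520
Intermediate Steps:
t(c, G) = c + c² (t(c, G) = c² + c = c + c²)
V(r) = r²/4 + r*(1 + r)/8 (V(r) = ((r² + r*r) + r*(1 + r))/8 = ((r² + r²) + r*(1 + r))/8 = (2*r² + r*(1 + r))/8 = r²/4 + r*(1 + r)/8)
(-9011 + 28691)*(-49908 + V(204)) = (-9011 + 28691)*(-49908 + (⅛)*204*(1 + 3*204)) = 19680*(-49908 + (⅛)*204*(1 + 612)) = 19680*(-49908 + (⅛)*204*613) = 19680*(-49908 + 31263/2) = 19680*(-68553/2) = -674561520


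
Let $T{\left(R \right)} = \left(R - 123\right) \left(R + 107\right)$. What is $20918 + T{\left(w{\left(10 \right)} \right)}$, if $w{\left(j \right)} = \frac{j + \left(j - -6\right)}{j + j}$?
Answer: $\frac{773789}{100} \approx 7737.9$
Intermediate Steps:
$w{\left(j \right)} = \frac{6 + 2 j}{2 j}$ ($w{\left(j \right)} = \frac{j + \left(j + 6\right)}{2 j} = \left(j + \left(6 + j\right)\right) \frac{1}{2 j} = \left(6 + 2 j\right) \frac{1}{2 j} = \frac{6 + 2 j}{2 j}$)
$T{\left(R \right)} = \left(-123 + R\right) \left(107 + R\right)$
$20918 + T{\left(w{\left(10 \right)} \right)} = 20918 - \left(13161 - \frac{\left(3 + 10\right)^{2}}{100} + \frac{16 \left(3 + 10\right)}{10}\right) = 20918 - \left(13161 - \frac{169}{100} + 16 \cdot \frac{1}{10} \cdot 13\right) = 20918 - \left(\frac{65909}{5} - \frac{169}{100}\right) = 20918 - \frac{1318011}{100} = \frac{773789}{100}$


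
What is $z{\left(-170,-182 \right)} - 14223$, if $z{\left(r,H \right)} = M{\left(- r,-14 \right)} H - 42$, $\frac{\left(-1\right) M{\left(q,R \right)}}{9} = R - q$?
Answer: $-315657$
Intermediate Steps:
$M{\left(q,R \right)} = - 9 R + 9 q$ ($M{\left(q,R \right)} = - 9 \left(R - q\right) = - 9 R + 9 q$)
$z{\left(r,H \right)} = -42 + H \left(126 - 9 r\right)$ ($z{\left(r,H \right)} = \left(\left(-9\right) \left(-14\right) + 9 \left(- r\right)\right) H - 42 = \left(126 - 9 r\right) H - 42 = H \left(126 - 9 r\right) - 42 = -42 + H \left(126 - 9 r\right)$)
$z{\left(-170,-182 \right)} - 14223 = \left(-42 + 9 \left(-182\right) \left(14 - -170\right)\right) - 14223 = \left(-42 + 9 \left(-182\right) \left(14 + 170\right)\right) - 14223 = \left(-42 + 9 \left(-182\right) 184\right) - 14223 = \left(-42 - 301392\right) - 14223 = -301434 - 14223 = -315657$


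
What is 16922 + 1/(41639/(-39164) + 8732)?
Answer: 5786281796262/341938409 ≈ 16922.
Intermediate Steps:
16922 + 1/(41639/(-39164) + 8732) = 16922 + 1/(41639*(-1/39164) + 8732) = 16922 + 1/(-41639/39164 + 8732) = 16922 + 1/(341938409/39164) = 16922 + 39164/341938409 = 5786281796262/341938409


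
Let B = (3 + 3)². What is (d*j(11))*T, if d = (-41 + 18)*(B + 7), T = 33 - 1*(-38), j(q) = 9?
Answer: -631971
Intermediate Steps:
B = 36 (B = 6² = 36)
T = 71 (T = 33 + 38 = 71)
d = -989 (d = (-41 + 18)*(36 + 7) = -23*43 = -989)
(d*j(11))*T = -989*9*71 = -8901*71 = -631971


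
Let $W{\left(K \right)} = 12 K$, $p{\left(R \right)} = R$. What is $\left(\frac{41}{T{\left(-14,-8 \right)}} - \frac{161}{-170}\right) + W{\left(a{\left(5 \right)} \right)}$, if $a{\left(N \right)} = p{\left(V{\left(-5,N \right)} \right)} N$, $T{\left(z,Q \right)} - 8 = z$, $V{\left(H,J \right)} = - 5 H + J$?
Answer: $\frac{457499}{255} \approx 1794.1$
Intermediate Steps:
$V{\left(H,J \right)} = J - 5 H$
$T{\left(z,Q \right)} = 8 + z$
$a{\left(N \right)} = N \left(25 + N\right)$ ($a{\left(N \right)} = \left(N - -25\right) N = \left(N + 25\right) N = \left(25 + N\right) N = N \left(25 + N\right)$)
$\left(\frac{41}{T{\left(-14,-8 \right)}} - \frac{161}{-170}\right) + W{\left(a{\left(5 \right)} \right)} = \left(\frac{41}{8 - 14} - \frac{161}{-170}\right) + 12 \cdot 5 \left(25 + 5\right) = \left(\frac{41}{-6} - - \frac{161}{170}\right) + 12 \cdot 5 \cdot 30 = \left(41 \left(- \frac{1}{6}\right) + \frac{161}{170}\right) + 12 \cdot 150 = \left(- \frac{41}{6} + \frac{161}{170}\right) + 1800 = - \frac{1501}{255} + 1800 = \frac{457499}{255}$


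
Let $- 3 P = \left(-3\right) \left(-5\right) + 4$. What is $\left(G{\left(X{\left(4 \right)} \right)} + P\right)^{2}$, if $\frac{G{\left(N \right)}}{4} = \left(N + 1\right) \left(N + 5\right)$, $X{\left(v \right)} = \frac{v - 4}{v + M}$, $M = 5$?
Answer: $\frac{1681}{9} \approx 186.78$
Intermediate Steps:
$X{\left(v \right)} = \frac{-4 + v}{5 + v}$ ($X{\left(v \right)} = \frac{v - 4}{v + 5} = \frac{-4 + v}{5 + v}$)
$G{\left(N \right)} = 4 \left(1 + N\right) \left(5 + N\right)$ ($G{\left(N \right)} = 4 \left(N + 1\right) \left(N + 5\right) = 4 \left(1 + N\right) \left(5 + N\right)$)
$P = - \frac{19}{3}$ ($P = - \frac{\left(-3\right) \left(-5\right) + 4}{3} = - \frac{15 + 4}{3} = \left(- \frac{1}{3}\right) 19 = - \frac{19}{3} \approx -6.3333$)
$\left(G{\left(X{\left(4 \right)} \right)} + P\right)^{2} = \left(\left(20 + 4 \left(\frac{-4 + 4}{5 + 4}\right)^{2} + 24 \frac{-4 + 4}{5 + 4}\right) - \frac{19}{3}\right)^{2} = \left(\left(20 + 4 \left(\frac{1}{9} \cdot 0\right)^{2} + 24 \cdot \frac{1}{9} \cdot 0\right) - \frac{19}{3}\right)^{2} = \left(\left(20 + 4 \cdot 0^{2} + 24 \cdot 0\right) - \frac{19}{3}\right)^{2} = \left(\left(20 + 4 \cdot 0 + 0\right) - \frac{19}{3}\right)^{2} = \left(\left(20 + 0 + 0\right) - \frac{19}{3}\right)^{2} = \left(20 - \frac{19}{3}\right)^{2} = \left(\frac{41}{3}\right)^{2} = \frac{1681}{9}$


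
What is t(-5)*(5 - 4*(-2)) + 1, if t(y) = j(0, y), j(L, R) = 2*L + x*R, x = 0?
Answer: 1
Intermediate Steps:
j(L, R) = 2*L (j(L, R) = 2*L + 0*R = 2*L + 0 = 2*L)
t(y) = 0 (t(y) = 2*0 = 0)
t(-5)*(5 - 4*(-2)) + 1 = 0*(5 - 4*(-2)) + 1 = 0*(5 + 8) + 1 = 0*13 + 1 = 0 + 1 = 1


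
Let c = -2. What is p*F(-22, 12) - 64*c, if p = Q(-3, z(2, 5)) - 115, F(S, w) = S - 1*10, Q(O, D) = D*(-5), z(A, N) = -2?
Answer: 3488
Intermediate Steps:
Q(O, D) = -5*D
F(S, w) = -10 + S (F(S, w) = S - 10 = -10 + S)
p = -105 (p = -5*(-2) - 115 = 10 - 115 = -105)
p*F(-22, 12) - 64*c = -105*(-10 - 22) - 64*(-2) = -105*(-32) + 128 = 3360 + 128 = 3488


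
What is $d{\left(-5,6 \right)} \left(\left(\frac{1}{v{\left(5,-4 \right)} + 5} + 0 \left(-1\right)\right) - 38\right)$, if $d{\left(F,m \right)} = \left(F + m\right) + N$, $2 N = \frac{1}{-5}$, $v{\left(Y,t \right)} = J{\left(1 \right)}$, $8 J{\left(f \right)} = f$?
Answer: $- \frac{1395}{41} \approx -34.024$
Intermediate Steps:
$J{\left(f \right)} = \frac{f}{8}$
$v{\left(Y,t \right)} = \frac{1}{8}$ ($v{\left(Y,t \right)} = \frac{1}{8} \cdot 1 = \frac{1}{8}$)
$N = - \frac{1}{10}$ ($N = \frac{1}{2 \left(-5\right)} = \frac{1}{2} \left(- \frac{1}{5}\right) = - \frac{1}{10} \approx -0.1$)
$d{\left(F,m \right)} = - \frac{1}{10} + F + m$ ($d{\left(F,m \right)} = \left(F + m\right) - \frac{1}{10} = - \frac{1}{10} + F + m$)
$d{\left(-5,6 \right)} \left(\left(\frac{1}{v{\left(5,-4 \right)} + 5} + 0 \left(-1\right)\right) - 38\right) = \left(- \frac{1}{10} - 5 + 6\right) \left(\left(\frac{1}{\frac{1}{8} + 5} + 0 \left(-1\right)\right) - 38\right) = \frac{9 \left(\left(\frac{1}{\frac{41}{8}} + 0\right) - 38\right)}{10} = \frac{9 \left(\left(\frac{8}{41} + 0\right) - 38\right)}{10} = \frac{9 \left(\frac{8}{41} - 38\right)}{10} = \frac{9}{10} \left(- \frac{1550}{41}\right) = - \frac{1395}{41}$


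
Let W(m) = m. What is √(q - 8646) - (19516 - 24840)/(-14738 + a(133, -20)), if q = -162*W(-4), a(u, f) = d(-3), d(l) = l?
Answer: -5324/14741 + I*√7998 ≈ -0.36117 + 89.432*I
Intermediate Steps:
a(u, f) = -3
q = 648 (q = -162*(-4) = 648)
√(q - 8646) - (19516 - 24840)/(-14738 + a(133, -20)) = √(648 - 8646) - (19516 - 24840)/(-14738 - 3) = √(-7998) - (-5324)/(-14741) = I*√7998 - (-5324)*(-1)/14741 = I*√7998 - 1*5324/14741 = I*√7998 - 5324/14741 = -5324/14741 + I*√7998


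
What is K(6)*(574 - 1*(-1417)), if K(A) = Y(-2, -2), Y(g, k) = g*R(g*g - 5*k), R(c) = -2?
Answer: 7964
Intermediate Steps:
Y(g, k) = -2*g (Y(g, k) = g*(-2) = -2*g)
K(A) = 4 (K(A) = -2*(-2) = 4)
K(6)*(574 - 1*(-1417)) = 4*(574 - 1*(-1417)) = 4*(574 + 1417) = 4*1991 = 7964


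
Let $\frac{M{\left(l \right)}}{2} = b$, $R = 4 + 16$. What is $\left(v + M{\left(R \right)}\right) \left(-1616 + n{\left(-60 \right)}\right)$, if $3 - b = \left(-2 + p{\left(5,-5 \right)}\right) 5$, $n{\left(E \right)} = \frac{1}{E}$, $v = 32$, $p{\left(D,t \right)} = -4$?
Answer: $- \frac{4751089}{30} \approx -1.5837 \cdot 10^{5}$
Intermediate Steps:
$R = 20$
$b = 33$ ($b = 3 - \left(-2 - 4\right) 5 = 3 - \left(-6\right) 5 = 3 - -30 = 3 + 30 = 33$)
$M{\left(l \right)} = 66$ ($M{\left(l \right)} = 2 \cdot 33 = 66$)
$\left(v + M{\left(R \right)}\right) \left(-1616 + n{\left(-60 \right)}\right) = \left(32 + 66\right) \left(-1616 + \frac{1}{-60}\right) = 98 \left(-1616 - \frac{1}{60}\right) = 98 \left(- \frac{96961}{60}\right) = - \frac{4751089}{30}$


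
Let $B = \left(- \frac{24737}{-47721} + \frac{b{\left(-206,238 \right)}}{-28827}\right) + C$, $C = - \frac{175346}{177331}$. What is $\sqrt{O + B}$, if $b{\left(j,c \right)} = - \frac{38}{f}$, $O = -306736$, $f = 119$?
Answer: $\frac{i \sqrt{1329136100001736391498788665019471}}{65826690179943} \approx 553.84 i$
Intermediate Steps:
$b{\left(j,c \right)} = - \frac{38}{119}$
$C = - \frac{175346}{177331}$ ($C = \left(-175346\right) \frac{1}{177331} = - \frac{175346}{177331} \approx -0.98881$)
$B = - \frac{650301069140029}{1382360493778803}$ ($B = \left(- \frac{24737}{-47721} - \frac{38}{119 \left(-28827\right)}\right) - \frac{175346}{177331} = \left(\left(-24737\right) \left(- \frac{1}{47721}\right) - - \frac{38}{3430413}\right) - \frac{175346}{177331} = \left(\frac{24737}{47721} + \frac{38}{3430413}\right) - \frac{175346}{177331} = \frac{28286646593}{54567579591} - \frac{175346}{177331} = - \frac{650301069140029}{1382360493778803} \approx -0.47043$)
$\sqrt{O + B} = \sqrt{-306736 - \frac{650301069140029}{1382360493778803}} = \sqrt{- \frac{424020378720804057037}{1382360493778803}} = \frac{i \sqrt{1329136100001736391498788665019471}}{65826690179943}$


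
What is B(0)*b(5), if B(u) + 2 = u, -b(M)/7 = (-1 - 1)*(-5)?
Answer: 140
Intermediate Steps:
b(M) = -70 (b(M) = -7*(-1 - 1)*(-5) = -(-14)*(-5) = -7*10 = -70)
B(u) = -2 + u
B(0)*b(5) = (-2 + 0)*(-70) = -2*(-70) = 140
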